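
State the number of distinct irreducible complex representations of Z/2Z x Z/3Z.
6

Justification: The number of irreducible complex representations of a finite group equals its number of conjugacy classes. Z/2Z x Z/3Z is abelian of order 6, so every element is its own conjugacy class: 6 classes, so Z/2Z x Z/3Z (order 6) has exactly 6 irreducible complex representations.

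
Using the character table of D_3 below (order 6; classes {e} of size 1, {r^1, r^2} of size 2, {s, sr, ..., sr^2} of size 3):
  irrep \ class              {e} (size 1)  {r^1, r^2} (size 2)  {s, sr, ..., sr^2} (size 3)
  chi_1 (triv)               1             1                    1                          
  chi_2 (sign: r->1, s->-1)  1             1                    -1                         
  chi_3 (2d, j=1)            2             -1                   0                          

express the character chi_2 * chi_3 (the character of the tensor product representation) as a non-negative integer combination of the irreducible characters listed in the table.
chi_2 tensor chi_3 = chi_3 (all other irreducibles have multiplicity 0).

The character of a tensor product is the pointwise product (chi_2 * chi_3)(C) = chi_2(C) * chi_3(C):
  {e}: (1)*(2), {r^1, r^2}: (1)*(-1), {s, sr, ..., sr^2}: (-1)*(0)
so (chi_2 * chi_3) takes values
  {e} -> 2, {r^1, r^2} -> -1, {s, sr, ..., sr^2} -> 0.
Now take the inner product of this character with each irreducible chi from the table, <chi_2*chi_3, chi> = (1/6) sum_C |C| (chi_2*chi_3)(C) conj(chi(C)):
  <chi_2*chi_3, chi_1> = (1/6)[1*(2)*conj(1) + 2*(-1)*conj(1) + 3*(0)*conj(1)]
      = (1/6)[(2) + (-2) + (0)] = 0/6 = 0
  <chi_2*chi_3, chi_2> = (1/6)[1*(2)*conj(1) + 2*(-1)*conj(1) + 3*(0)*conj(-1)]
      = (1/6)[(2) + (-2) + (0)] = 0/6 = 0
  <chi_2*chi_3, chi_3> = (1/6)[1*(2)*conj(2) + 2*(-1)*conj(-1) + 3*(0)*conj(0)]
      = (1/6)[(4) + (2) + (0)] = 6/6 = 1
Hence the multiplicities are chi_3: 1. Dimension check: dim(chi_2)*dim(chi_3) = 1*2 = 2 and sum (mult * dim) = 1*2 = 2.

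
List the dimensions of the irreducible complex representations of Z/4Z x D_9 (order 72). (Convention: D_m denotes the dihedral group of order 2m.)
Dimensions: 1, 1, 1, 1, 1, 1, 1, 1, 2, 2, 2, 2, 2, 2, 2, 2, 2, 2, 2, 2, 2, 2, 2, 2

Working: There are 24 irreducibles (= number of conjugacy classes). Their dimensions d_i satisfy sum d_i^2 = |G| = 72: 1 + 1 + 1 + 1 + 1 + 1 + 1 + 1 + 4 + 4 + 4 + 4 + 4 + 4 + 4 + 4 + 4 + 4 + 4 + 4 + 4 + 4 + 4 + 4 = 72. (For the product with Z/4Z: each of the 4 1-dim characters of Z/4Z tensors with each irrep of D_9, giving 4 copies of each D_9-dimension.)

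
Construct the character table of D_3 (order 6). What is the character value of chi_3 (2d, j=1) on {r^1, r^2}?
Conjugacy classes: {e} of size 1, {r^1, r^2} of size 2, {s, sr, ..., sr^2} of size 3.
Character table:
  irrep \ class              {e} (size 1)  {r^1, r^2} (size 2)  {s, sr, ..., sr^2} (size 3)
  chi_1 (triv)               1             1                    1                          
  chi_2 (sign: r->1, s->-1)  1             1                    -1                         
  chi_3 (2d, j=1)            2             -1                   0                          

Spot check: chi_3 (2d, j=1) on {r^1, r^2} = -1.

Argument: D_3 has order 2*3 = 6 with 3 conjugacy classes, hence 3 irreducibles. Sum of squared dims 1 + 1 + 4 = 6 = |G|. Linear characters come from the abelianisation; the 2-dimensional irreps have character r^k -> 2*cos(2*pi*j*k/3), reflections -> 0.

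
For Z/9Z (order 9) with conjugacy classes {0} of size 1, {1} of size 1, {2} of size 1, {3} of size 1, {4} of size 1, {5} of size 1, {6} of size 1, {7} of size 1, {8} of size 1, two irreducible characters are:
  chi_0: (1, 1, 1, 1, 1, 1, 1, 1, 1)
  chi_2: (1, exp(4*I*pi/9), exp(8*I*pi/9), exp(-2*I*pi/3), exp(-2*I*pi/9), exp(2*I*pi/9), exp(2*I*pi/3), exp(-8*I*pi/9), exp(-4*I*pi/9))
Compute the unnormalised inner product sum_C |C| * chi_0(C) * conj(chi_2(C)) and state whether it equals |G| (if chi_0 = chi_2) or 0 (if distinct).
Sum = 0; so <chi_0, chi_2> = 0 (distinct irreducibles are orthogonal).

Compute term by term over conjugacy classes (|C| * chi_0(C) * conj(chi_2(C))):
  1*(1)*conj(1) + 1*(1)*conj(exp(4*I*pi/9)) + 1*(1)*conj(exp(8*I*pi/9)) + 1*(1)*conj(exp(-2*I*pi/3)) + 1*(1)*conj(exp(-2*I*pi/9)) + 1*(1)*conj(exp(2*I*pi/9)) + 1*(1)*conj(exp(2*I*pi/3)) + 1*(1)*conj(exp(-8*I*pi/9)) + 1*(1)*conj(exp(-4*I*pi/9))
  = (1) + (exp(-4*I*pi/9)) + (exp(-8*I*pi/9)) + (exp(2*I*pi/3)) + (exp(2*I*pi/9)) + (exp(-2*I*pi/9)) + (exp(-2*I*pi/3)) + (exp(8*I*pi/9)) + (exp(4*I*pi/9))
  = 0.
(Exp terms are combined using exp(i*s)*conj(exp(i*t)) = exp(i*(s-t)), and sums of them are collapsed using the identity that for every m > 1 the m distinct m-th roots of unity sum to 0, e.g. 1 + exp(2*I*pi/3) + exp(-2*I*pi/3) = 0.)
Dividing by |G| = 9 gives 0/9 = 0, matching the row-orthogonality relation <chi_0, chi_2> = [chi_0 = chi_2].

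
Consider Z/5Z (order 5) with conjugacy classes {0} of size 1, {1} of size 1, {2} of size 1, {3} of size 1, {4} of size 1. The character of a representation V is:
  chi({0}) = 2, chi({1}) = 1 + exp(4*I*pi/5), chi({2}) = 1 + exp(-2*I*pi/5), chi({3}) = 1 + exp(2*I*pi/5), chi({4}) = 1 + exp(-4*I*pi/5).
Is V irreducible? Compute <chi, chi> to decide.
Not irreducible (reducible): <chi, chi> = 2 > 1.

Explanation: <chi, chi> = (1/|G|) sum_C |C| * |chi(C)|^2 = (1/5)[1*|2|^2 + 1*|1 + exp(4*I*pi/5)|^2 + 1*|1 + exp(-2*I*pi/5)|^2 + 1*|1 + exp(2*I*pi/5)|^2 + 1*|1 + exp(-4*I*pi/5)|^2]
  = (1/5)[(4) + (2 + exp(-4*I*pi/5) + exp(4*I*pi/5)) + (2 + exp(-2*I*pi/5) + exp(2*I*pi/5)) + (2 + exp(-2*I*pi/5) + exp(2*I*pi/5)) + (2 + exp(-4*I*pi/5) + exp(4*I*pi/5))] = 10/5 = 2.
(Exp terms are combined using exp(i*s)*conj(exp(i*t)) = exp(i*(s-t)), and sums of them are collapsed using the identity that for every m > 1 the m distinct m-th roots of unity sum to 0, e.g. 1 + exp(2*I*pi/3) + exp(-2*I*pi/3) = 0.)
A character is irreducible iff <chi, chi> = 1, so this representation is reducible.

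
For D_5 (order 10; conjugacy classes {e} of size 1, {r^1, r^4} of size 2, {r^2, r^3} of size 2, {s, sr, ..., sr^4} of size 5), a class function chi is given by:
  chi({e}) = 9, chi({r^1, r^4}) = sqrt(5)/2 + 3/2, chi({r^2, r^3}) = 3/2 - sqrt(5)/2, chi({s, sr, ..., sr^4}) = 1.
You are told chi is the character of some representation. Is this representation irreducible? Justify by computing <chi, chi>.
Not irreducible (reducible): <chi, chi> = 10 > 1.

Justification: <chi, chi> = (1/|G|) sum_C |C| * |chi(C)|^2 = (1/10)[1*|9|^2 + 2*|sqrt(5)/2 + 3/2|^2 + 2*|3/2 - sqrt(5)/2|^2 + 5*|1|^2]
  = (1/10)[(81) + (3*sqrt(5) + 7) + (7 - 3*sqrt(5)) + (5)] = 100/10 = 10.
A character is irreducible iff <chi, chi> = 1, so this representation is reducible.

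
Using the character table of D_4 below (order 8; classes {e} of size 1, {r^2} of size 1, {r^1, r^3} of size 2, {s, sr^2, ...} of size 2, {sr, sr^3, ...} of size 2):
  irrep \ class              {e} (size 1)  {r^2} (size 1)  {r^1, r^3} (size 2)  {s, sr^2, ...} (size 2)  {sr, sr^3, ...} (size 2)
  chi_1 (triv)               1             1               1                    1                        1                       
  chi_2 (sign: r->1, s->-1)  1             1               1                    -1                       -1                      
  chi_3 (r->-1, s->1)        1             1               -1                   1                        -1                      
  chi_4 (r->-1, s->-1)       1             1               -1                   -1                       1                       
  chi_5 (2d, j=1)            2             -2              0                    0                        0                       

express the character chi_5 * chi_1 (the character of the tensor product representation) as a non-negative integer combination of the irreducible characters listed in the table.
chi_5 tensor chi_1 = chi_5 (all other irreducibles have multiplicity 0).

Derivation: The character of a tensor product is the pointwise product (chi_5 * chi_1)(C) = chi_5(C) * chi_1(C):
  {e}: (2)*(1), {r^2}: (-2)*(1), {r^1, r^3}: (0)*(1), {s, sr^2, ...}: (0)*(1), {sr, sr^3, ...}: (0)*(1)
so (chi_5 * chi_1) takes values
  {e} -> 2, {r^2} -> -2, {r^1, r^3} -> 0, {s, sr^2, ...} -> 0, {sr, sr^3, ...} -> 0.
Now take the inner product of this character with each irreducible chi from the table, <chi_5*chi_1, chi> = (1/8) sum_C |C| (chi_5*chi_1)(C) conj(chi(C)):
  <chi_5*chi_1, chi_1> = (1/8)[1*(2)*conj(1) + 1*(-2)*conj(1) + 2*(0)*conj(1) + 2*(0)*conj(1) + 2*(0)*conj(1)]
      = (1/8)[(2) + (-2) + (0) + (0) + (0)] = 0/8 = 0
  <chi_5*chi_1, chi_2> = (1/8)[1*(2)*conj(1) + 1*(-2)*conj(1) + 2*(0)*conj(1) + 2*(0)*conj(-1) + 2*(0)*conj(-1)]
      = (1/8)[(2) + (-2) + (0) + (0) + (0)] = 0/8 = 0
  <chi_5*chi_1, chi_3> = (1/8)[1*(2)*conj(1) + 1*(-2)*conj(1) + 2*(0)*conj(-1) + 2*(0)*conj(1) + 2*(0)*conj(-1)]
      = (1/8)[(2) + (-2) + (0) + (0) + (0)] = 0/8 = 0
  <chi_5*chi_1, chi_4> = (1/8)[1*(2)*conj(1) + 1*(-2)*conj(1) + 2*(0)*conj(-1) + 2*(0)*conj(-1) + 2*(0)*conj(1)]
      = (1/8)[(2) + (-2) + (0) + (0) + (0)] = 0/8 = 0
  <chi_5*chi_1, chi_5> = (1/8)[1*(2)*conj(2) + 1*(-2)*conj(-2) + 2*(0)*conj(0) + 2*(0)*conj(0) + 2*(0)*conj(0)]
      = (1/8)[(4) + (4) + (0) + (0) + (0)] = 8/8 = 1
Hence the multiplicities are chi_5: 1. Dimension check: dim(chi_5)*dim(chi_1) = 2*1 = 2 and sum (mult * dim) = 1*2 = 2.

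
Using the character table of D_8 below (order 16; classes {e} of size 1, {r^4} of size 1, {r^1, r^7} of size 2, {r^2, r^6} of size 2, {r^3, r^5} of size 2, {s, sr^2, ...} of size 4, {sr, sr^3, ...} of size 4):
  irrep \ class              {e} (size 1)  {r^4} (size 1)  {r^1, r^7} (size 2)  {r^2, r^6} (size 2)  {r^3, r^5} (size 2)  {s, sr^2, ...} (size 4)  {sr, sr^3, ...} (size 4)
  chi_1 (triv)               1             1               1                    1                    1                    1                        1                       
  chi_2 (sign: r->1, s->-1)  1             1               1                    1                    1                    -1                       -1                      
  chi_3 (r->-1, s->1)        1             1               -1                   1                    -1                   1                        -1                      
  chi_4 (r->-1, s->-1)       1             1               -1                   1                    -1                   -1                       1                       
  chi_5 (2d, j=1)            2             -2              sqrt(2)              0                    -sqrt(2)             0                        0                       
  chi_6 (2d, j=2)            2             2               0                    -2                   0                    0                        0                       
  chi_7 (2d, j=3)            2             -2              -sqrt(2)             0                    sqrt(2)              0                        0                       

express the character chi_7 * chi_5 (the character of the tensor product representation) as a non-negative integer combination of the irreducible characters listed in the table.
chi_7 tensor chi_5 = chi_3 + chi_4 + chi_6 (all other irreducibles have multiplicity 0).

Argument: The character of a tensor product is the pointwise product (chi_7 * chi_5)(C) = chi_7(C) * chi_5(C):
  {e}: (2)*(2), {r^4}: (-2)*(-2), {r^1, r^7}: (-sqrt(2))*(sqrt(2)), {r^2, r^6}: (0)*(0), {r^3, r^5}: (sqrt(2))*(-sqrt(2)), {s, sr^2, ...}: (0)*(0), {sr, sr^3, ...}: (0)*(0)
so (chi_7 * chi_5) takes values
  {e} -> 4, {r^4} -> 4, {r^1, r^7} -> -2, {r^2, r^6} -> 0, {r^3, r^5} -> -2, {s, sr^2, ...} -> 0, {sr, sr^3, ...} -> 0.
Now take the inner product of this character with each irreducible chi from the table, <chi_7*chi_5, chi> = (1/16) sum_C |C| (chi_7*chi_5)(C) conj(chi(C)):
  <chi_7*chi_5, chi_1> = (1/16)[1*(4)*conj(1) + 1*(4)*conj(1) + 2*(-2)*conj(1) + 2*(0)*conj(1) + 2*(-2)*conj(1) + 4*(0)*conj(1) + 4*(0)*conj(1)]
      = (1/16)[(4) + (4) + (-4) + (0) + (-4) + (0) + (0)] = 0/16 = 0
  <chi_7*chi_5, chi_2> = (1/16)[1*(4)*conj(1) + 1*(4)*conj(1) + 2*(-2)*conj(1) + 2*(0)*conj(1) + 2*(-2)*conj(1) + 4*(0)*conj(-1) + 4*(0)*conj(-1)]
      = (1/16)[(4) + (4) + (-4) + (0) + (-4) + (0) + (0)] = 0/16 = 0
  <chi_7*chi_5, chi_3> = (1/16)[1*(4)*conj(1) + 1*(4)*conj(1) + 2*(-2)*conj(-1) + 2*(0)*conj(1) + 2*(-2)*conj(-1) + 4*(0)*conj(1) + 4*(0)*conj(-1)]
      = (1/16)[(4) + (4) + (4) + (0) + (4) + (0) + (0)] = 16/16 = 1
  <chi_7*chi_5, chi_4> = (1/16)[1*(4)*conj(1) + 1*(4)*conj(1) + 2*(-2)*conj(-1) + 2*(0)*conj(1) + 2*(-2)*conj(-1) + 4*(0)*conj(-1) + 4*(0)*conj(1)]
      = (1/16)[(4) + (4) + (4) + (0) + (4) + (0) + (0)] = 16/16 = 1
  <chi_7*chi_5, chi_5> = (1/16)[1*(4)*conj(2) + 1*(4)*conj(-2) + 2*(-2)*conj(sqrt(2)) + 2*(0)*conj(0) + 2*(-2)*conj(-sqrt(2)) + 4*(0)*conj(0) + 4*(0)*conj(0)]
      = (1/16)[(8) + (-8) + (-4*sqrt(2)) + (0) + (4*sqrt(2)) + (0) + (0)] = 0/16 = 0
  <chi_7*chi_5, chi_6> = (1/16)[1*(4)*conj(2) + 1*(4)*conj(2) + 2*(-2)*conj(0) + 2*(0)*conj(-2) + 2*(-2)*conj(0) + 4*(0)*conj(0) + 4*(0)*conj(0)]
      = (1/16)[(8) + (8) + (0) + (0) + (0) + (0) + (0)] = 16/16 = 1
  <chi_7*chi_5, chi_7> = (1/16)[1*(4)*conj(2) + 1*(4)*conj(-2) + 2*(-2)*conj(-sqrt(2)) + 2*(0)*conj(0) + 2*(-2)*conj(sqrt(2)) + 4*(0)*conj(0) + 4*(0)*conj(0)]
      = (1/16)[(8) + (-8) + (4*sqrt(2)) + (0) + (-4*sqrt(2)) + (0) + (0)] = 0/16 = 0
Hence the multiplicities are chi_3: 1, chi_4: 1, chi_6: 1. Dimension check: dim(chi_7)*dim(chi_5) = 2*2 = 4 and sum (mult * dim) = 1*1 + 1*1 + 1*2 = 4.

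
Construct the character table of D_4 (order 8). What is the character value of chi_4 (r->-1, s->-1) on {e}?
Conjugacy classes: {e} of size 1, {r^2} of size 1, {r^1, r^3} of size 2, {s, sr^2, ...} of size 2, {sr, sr^3, ...} of size 2.
Character table:
  irrep \ class              {e} (size 1)  {r^2} (size 1)  {r^1, r^3} (size 2)  {s, sr^2, ...} (size 2)  {sr, sr^3, ...} (size 2)
  chi_1 (triv)               1             1               1                    1                        1                       
  chi_2 (sign: r->1, s->-1)  1             1               1                    -1                       -1                      
  chi_3 (r->-1, s->1)        1             1               -1                   1                        -1                      
  chi_4 (r->-1, s->-1)       1             1               -1                   -1                       1                       
  chi_5 (2d, j=1)            2             -2              0                    0                        0                       

Spot check: chi_4 (r->-1, s->-1) on {e} = 1.

Reasoning: D_4 has order 2*4 = 8 with 5 conjugacy classes, hence 5 irreducibles. Sum of squared dims 1 + 1 + 1 + 1 + 4 = 8 = |G|. Linear characters come from the abelianisation; the 2-dimensional irreps have character r^k -> 2*cos(2*pi*j*k/4), reflections -> 0.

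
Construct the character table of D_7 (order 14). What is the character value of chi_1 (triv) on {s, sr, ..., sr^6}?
Conjugacy classes: {e} of size 1, {r^1, r^6} of size 2, {r^2, r^5} of size 2, {r^3, r^4} of size 2, {s, sr, ..., sr^6} of size 7.
Character table:
  irrep \ class              {e} (size 1)  {r^1, r^6} (size 2)  {r^2, r^5} (size 2)  {r^3, r^4} (size 2)  {s, sr, ..., sr^6} (size 7)
  chi_1 (triv)               1             1                    1                    1                    1                          
  chi_2 (sign: r->1, s->-1)  1             1                    1                    1                    -1                         
  chi_3 (2d, j=1)            2             2*cos(2*pi/7)        -2*cos(3*pi/7)       -2*cos(pi/7)         0                          
  chi_4 (2d, j=2)            2             -2*cos(3*pi/7)       -2*cos(pi/7)         2*cos(2*pi/7)        0                          
  chi_5 (2d, j=3)            2             -2*cos(pi/7)         2*cos(2*pi/7)        -2*cos(3*pi/7)       0                          

Spot check: chi_1 (triv) on {s, sr, ..., sr^6} = 1.

D_7 has order 2*7 = 14 with 5 conjugacy classes, hence 5 irreducibles. Sum of squared dims 1 + 1 + 4 + 4 + 4 = 14 = |G|. Linear characters come from the abelianisation; the 2-dimensional irreps have character r^k -> 2*cos(2*pi*j*k/7), reflections -> 0.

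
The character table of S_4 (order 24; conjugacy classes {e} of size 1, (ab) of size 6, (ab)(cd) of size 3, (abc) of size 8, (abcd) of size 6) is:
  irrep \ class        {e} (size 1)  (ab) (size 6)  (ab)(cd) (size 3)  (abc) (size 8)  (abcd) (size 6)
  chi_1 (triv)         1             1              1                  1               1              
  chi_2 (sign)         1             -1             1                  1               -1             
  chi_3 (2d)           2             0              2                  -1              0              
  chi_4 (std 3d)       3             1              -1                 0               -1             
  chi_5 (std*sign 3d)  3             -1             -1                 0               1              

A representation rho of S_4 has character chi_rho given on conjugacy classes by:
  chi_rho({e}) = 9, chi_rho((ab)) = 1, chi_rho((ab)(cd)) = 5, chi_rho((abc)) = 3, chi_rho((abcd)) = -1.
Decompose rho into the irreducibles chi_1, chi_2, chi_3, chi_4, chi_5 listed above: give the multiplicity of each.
Multiplicities: chi_1: 2, chi_2: 2, chi_3: 1, chi_4: 1, chi_5: 0.

Use <chi_rho, chi> = (1/|G|) sum_C |C| * chi_rho(C) * conj(chi(C)) with |G| = 24 for each irreducible chi in the table:
  <chi_rho, chi_1> = (1/24)[1*(9)*conj(1) + 6*(1)*conj(1) + 3*(5)*conj(1) + 8*(3)*conj(1) + 6*(-1)*conj(1)]
      = (1/24)[(9) + (6) + (15) + (24) + (-6)] = 48/24 = 2
  <chi_rho, chi_2> = (1/24)[1*(9)*conj(1) + 6*(1)*conj(-1) + 3*(5)*conj(1) + 8*(3)*conj(1) + 6*(-1)*conj(-1)]
      = (1/24)[(9) + (-6) + (15) + (24) + (6)] = 48/24 = 2
  <chi_rho, chi_3> = (1/24)[1*(9)*conj(2) + 6*(1)*conj(0) + 3*(5)*conj(2) + 8*(3)*conj(-1) + 6*(-1)*conj(0)]
      = (1/24)[(18) + (0) + (30) + (-24) + (0)] = 24/24 = 1
  <chi_rho, chi_4> = (1/24)[1*(9)*conj(3) + 6*(1)*conj(1) + 3*(5)*conj(-1) + 8*(3)*conj(0) + 6*(-1)*conj(-1)]
      = (1/24)[(27) + (6) + (-15) + (0) + (6)] = 24/24 = 1
  <chi_rho, chi_5> = (1/24)[1*(9)*conj(3) + 6*(1)*conj(-1) + 3*(5)*conj(-1) + 8*(3)*conj(0) + 6*(-1)*conj(1)]
      = (1/24)[(27) + (-6) + (-15) + (0) + (-6)] = 0/24 = 0
Dimension check: dim(rho) = sum (mult * dim) = 2*1 + 2*1 + 1*2 + 1*3 + 0*3 = 9 = chi_rho(e) = 9.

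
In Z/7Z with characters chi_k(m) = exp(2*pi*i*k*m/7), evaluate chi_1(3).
chi_1(3) = zeta_7^3 = exp(6*I*pi/7)

Derivation: chi_1(3) = zeta_7^(1*3) = zeta_7^3. Since zeta_7^7 = 1, this equals zeta_7^3 = exp(2*pi*i*3/7) = exp(6*I*pi/7).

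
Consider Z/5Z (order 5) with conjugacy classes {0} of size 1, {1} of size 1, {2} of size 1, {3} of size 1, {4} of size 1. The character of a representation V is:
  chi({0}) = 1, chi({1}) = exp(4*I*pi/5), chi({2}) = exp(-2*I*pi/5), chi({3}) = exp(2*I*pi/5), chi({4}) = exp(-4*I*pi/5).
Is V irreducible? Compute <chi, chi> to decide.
Irreducible: <chi, chi> = 1.

Argument: <chi, chi> = (1/|G|) sum_C |C| * |chi(C)|^2 = (1/5)[1*|1|^2 + 1*|exp(4*I*pi/5)|^2 + 1*|exp(-2*I*pi/5)|^2 + 1*|exp(2*I*pi/5)|^2 + 1*|exp(-4*I*pi/5)|^2]
  = (1/5)[(1) + (1) + (1) + (1) + (1)] = 5/5 = 1.
(Exp terms are combined using exp(i*s)*conj(exp(i*t)) = exp(i*(s-t)), and sums of them are collapsed using the identity that for every m > 1 the m distinct m-th roots of unity sum to 0, e.g. 1 + exp(2*I*pi/3) + exp(-2*I*pi/3) = 0.)
A character is irreducible iff <chi, chi> = 1, so this representation is irreducible.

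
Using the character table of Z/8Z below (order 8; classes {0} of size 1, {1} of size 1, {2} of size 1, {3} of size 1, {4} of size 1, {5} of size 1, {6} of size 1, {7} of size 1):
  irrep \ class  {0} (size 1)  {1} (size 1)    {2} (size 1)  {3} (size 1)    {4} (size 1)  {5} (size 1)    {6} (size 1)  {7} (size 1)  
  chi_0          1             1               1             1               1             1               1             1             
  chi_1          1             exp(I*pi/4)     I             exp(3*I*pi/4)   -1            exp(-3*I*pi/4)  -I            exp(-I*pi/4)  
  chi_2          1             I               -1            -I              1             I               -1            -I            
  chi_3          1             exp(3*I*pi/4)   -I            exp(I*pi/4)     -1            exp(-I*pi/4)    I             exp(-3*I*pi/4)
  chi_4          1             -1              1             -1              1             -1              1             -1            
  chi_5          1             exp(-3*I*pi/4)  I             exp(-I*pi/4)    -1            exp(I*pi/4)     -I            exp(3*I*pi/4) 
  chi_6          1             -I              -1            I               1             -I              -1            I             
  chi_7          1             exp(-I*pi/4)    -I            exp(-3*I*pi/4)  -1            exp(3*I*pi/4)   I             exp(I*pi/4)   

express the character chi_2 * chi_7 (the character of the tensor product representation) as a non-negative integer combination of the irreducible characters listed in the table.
chi_2 tensor chi_7 = chi_1 (all other irreducibles have multiplicity 0).

The character of a tensor product is the pointwise product (chi_2 * chi_7)(C) = chi_2(C) * chi_7(C):
  {0}: (1)*(1), {1}: (I)*(exp(-I*pi/4)), {2}: (-1)*(-I), {3}: (-I)*(exp(-3*I*pi/4)), {4}: (1)*(-1), {5}: (I)*(exp(3*I*pi/4)), {6}: (-1)*(I), {7}: (-I)*(exp(I*pi/4))
so (chi_2 * chi_7) takes values
  {0} -> 1, {1} -> exp(I*pi/4), {2} -> I, {3} -> -exp(-I*pi/4), {4} -> -1, {5} -> exp(-3*I*pi/4), {6} -> -I, {7} -> -exp(3*I*pi/4).
Now take the inner product of this character with each irreducible chi from the table, <chi_2*chi_7, chi> = (1/8) sum_C |C| (chi_2*chi_7)(C) conj(chi(C)):
  <chi_2*chi_7, chi_0> = (1/8)[1*(1)*conj(1) + 1*(exp(I*pi/4))*conj(1) + 1*(I)*conj(1) + 1*(-exp(-I*pi/4))*conj(1) + 1*(-1)*conj(1) + 1*(exp(-3*I*pi/4))*conj(1) + 1*(-I)*conj(1) + 1*(-exp(3*I*pi/4))*conj(1)]
      = (1/8)[(1) + (exp(I*pi/4)) + (I) + (-exp(-I*pi/4)) + (-1) + (exp(-3*I*pi/4)) + (-I) + (-exp(3*I*pi/4))] = 0/8 = 0
  <chi_2*chi_7, chi_1> = (1/8)[1*(1)*conj(1) + 1*(exp(I*pi/4))*conj(exp(I*pi/4)) + 1*(I)*conj(I) + 1*(-exp(-I*pi/4))*conj(exp(3*I*pi/4)) + 1*(-1)*conj(-1) + 1*(exp(-3*I*pi/4))*conj(exp(-3*I*pi/4)) + 1*(-I)*conj(-I) + 1*(-exp(3*I*pi/4))*conj(exp(-I*pi/4))]
      = (1/8)[(1) + (1) + (1) + (1) + (1) + (1) + (1) + (1)] = 8/8 = 1
  <chi_2*chi_7, chi_2> = (1/8)[1*(1)*conj(1) + 1*(exp(I*pi/4))*conj(I) + 1*(I)*conj(-1) + 1*(-exp(-I*pi/4))*conj(-I) + 1*(-1)*conj(1) + 1*(exp(-3*I*pi/4))*conj(I) + 1*(-I)*conj(-1) + 1*(-exp(3*I*pi/4))*conj(-I)]
      = (1/8)[(1) + (-exp(3*I*pi/4)) + (-I) + (-exp(I*pi/4)) + (-1) + (-exp(-I*pi/4)) + (I) + (-exp(-3*I*pi/4))] = 0/8 = 0
  <chi_2*chi_7, chi_3> = (1/8)[1*(1)*conj(1) + 1*(exp(I*pi/4))*conj(exp(3*I*pi/4)) + 1*(I)*conj(-I) + 1*(-exp(-I*pi/4))*conj(exp(I*pi/4)) + 1*(-1)*conj(-1) + 1*(exp(-3*I*pi/4))*conj(exp(-I*pi/4)) + 1*(-I)*conj(I) + 1*(-exp(3*I*pi/4))*conj(exp(-3*I*pi/4))]
      = (1/8)[(1) + (-I) + (-1) + (I) + (1) + (-I) + (-1) + (I)] = 0/8 = 0
  <chi_2*chi_7, chi_4> = (1/8)[1*(1)*conj(1) + 1*(exp(I*pi/4))*conj(-1) + 1*(I)*conj(1) + 1*(-exp(-I*pi/4))*conj(-1) + 1*(-1)*conj(1) + 1*(exp(-3*I*pi/4))*conj(-1) + 1*(-I)*conj(1) + 1*(-exp(3*I*pi/4))*conj(-1)]
      = (1/8)[(1) + (-exp(I*pi/4)) + (I) + (exp(-I*pi/4)) + (-1) + (-exp(-3*I*pi/4)) + (-I) + (exp(3*I*pi/4))] = 0/8 = 0
  <chi_2*chi_7, chi_5> = (1/8)[1*(1)*conj(1) + 1*(exp(I*pi/4))*conj(exp(-3*I*pi/4)) + 1*(I)*conj(I) + 1*(-exp(-I*pi/4))*conj(exp(-I*pi/4)) + 1*(-1)*conj(-1) + 1*(exp(-3*I*pi/4))*conj(exp(I*pi/4)) + 1*(-I)*conj(-I) + 1*(-exp(3*I*pi/4))*conj(exp(3*I*pi/4))]
      = (1/8)[(1) + (-1) + (1) + (-1) + (1) + (-1) + (1) + (-1)] = 0/8 = 0
  <chi_2*chi_7, chi_6> = (1/8)[1*(1)*conj(1) + 1*(exp(I*pi/4))*conj(-I) + 1*(I)*conj(-1) + 1*(-exp(-I*pi/4))*conj(I) + 1*(-1)*conj(1) + 1*(exp(-3*I*pi/4))*conj(-I) + 1*(-I)*conj(-1) + 1*(-exp(3*I*pi/4))*conj(I)]
      = (1/8)[(1) + (exp(3*I*pi/4)) + (-I) + (exp(I*pi/4)) + (-1) + (exp(-I*pi/4)) + (I) + (exp(-3*I*pi/4))] = 0/8 = 0
  <chi_2*chi_7, chi_7> = (1/8)[1*(1)*conj(1) + 1*(exp(I*pi/4))*conj(exp(-I*pi/4)) + 1*(I)*conj(-I) + 1*(-exp(-I*pi/4))*conj(exp(-3*I*pi/4)) + 1*(-1)*conj(-1) + 1*(exp(-3*I*pi/4))*conj(exp(3*I*pi/4)) + 1*(-I)*conj(I) + 1*(-exp(3*I*pi/4))*conj(exp(I*pi/4))]
      = (1/8)[(1) + (I) + (-1) + (-I) + (1) + (I) + (-1) + (-I)] = 0/8 = 0
(Exp terms are combined using exp(i*s)*conj(exp(i*t)) = exp(i*(s-t)), and sums of them are collapsed using the identity that for every m > 1 the m distinct m-th roots of unity sum to 0, e.g. 1 + exp(2*I*pi/3) + exp(-2*I*pi/3) = 0.)
Hence the multiplicities are chi_1: 1. Dimension check: dim(chi_2)*dim(chi_7) = 1*1 = 1 and sum (mult * dim) = 1*1 = 1.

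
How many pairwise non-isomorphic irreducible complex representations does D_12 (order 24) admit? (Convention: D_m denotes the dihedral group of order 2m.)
9

Justification: The number of irreducible complex representations of a finite group equals its number of conjugacy classes. D_12 has 9 conjugacy classes (n/2 + 3 for n even), so D_12 (order 24) has exactly 9 irreducible complex representations.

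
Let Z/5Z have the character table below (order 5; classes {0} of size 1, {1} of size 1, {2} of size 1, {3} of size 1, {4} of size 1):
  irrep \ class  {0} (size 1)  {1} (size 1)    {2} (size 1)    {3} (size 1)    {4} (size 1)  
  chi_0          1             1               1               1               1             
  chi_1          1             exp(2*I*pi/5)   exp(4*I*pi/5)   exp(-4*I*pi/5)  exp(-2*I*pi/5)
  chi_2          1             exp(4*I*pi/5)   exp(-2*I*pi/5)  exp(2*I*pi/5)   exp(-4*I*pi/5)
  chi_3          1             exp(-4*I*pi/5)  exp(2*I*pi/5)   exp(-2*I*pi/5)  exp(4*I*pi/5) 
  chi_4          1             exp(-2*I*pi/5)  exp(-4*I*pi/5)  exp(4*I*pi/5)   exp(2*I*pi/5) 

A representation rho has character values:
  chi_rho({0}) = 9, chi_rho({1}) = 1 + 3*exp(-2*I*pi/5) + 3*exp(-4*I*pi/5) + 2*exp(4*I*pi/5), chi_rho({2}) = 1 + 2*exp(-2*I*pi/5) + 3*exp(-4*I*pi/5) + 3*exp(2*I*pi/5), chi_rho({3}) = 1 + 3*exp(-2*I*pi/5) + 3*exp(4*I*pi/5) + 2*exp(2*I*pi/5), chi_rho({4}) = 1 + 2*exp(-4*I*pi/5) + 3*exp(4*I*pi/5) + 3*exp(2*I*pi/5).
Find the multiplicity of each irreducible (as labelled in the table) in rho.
Multiplicities: chi_0: 1, chi_1: 0, chi_2: 2, chi_3: 3, chi_4: 3.

Use <chi_rho, chi> = (1/|G|) sum_C |C| * chi_rho(C) * conj(chi(C)) with |G| = 5 for each irreducible chi in the table:
  <chi_rho, chi_0> = (1/5)[1*(9)*conj(1) + 1*(1 + 3*exp(-2*I*pi/5) + 3*exp(-4*I*pi/5) + 2*exp(4*I*pi/5))*conj(1) + 1*(1 + 2*exp(-2*I*pi/5) + 3*exp(-4*I*pi/5) + 3*exp(2*I*pi/5))*conj(1) + 1*(1 + 3*exp(-2*I*pi/5) + 3*exp(4*I*pi/5) + 2*exp(2*I*pi/5))*conj(1) + 1*(1 + 2*exp(-4*I*pi/5) + 3*exp(4*I*pi/5) + 3*exp(2*I*pi/5))*conj(1)]
      = (1/5)[(9) + (1 + 3*exp(-2*I*pi/5) + 3*exp(-4*I*pi/5) + 2*exp(4*I*pi/5)) + (1 + 2*exp(-2*I*pi/5) + 3*exp(-4*I*pi/5) + 3*exp(2*I*pi/5)) + (1 + 3*exp(-2*I*pi/5) + 3*exp(4*I*pi/5) + 2*exp(2*I*pi/5)) + (1 + 2*exp(-4*I*pi/5) + 3*exp(4*I*pi/5) + 3*exp(2*I*pi/5))] = 5/5 = 1
  <chi_rho, chi_1> = (1/5)[1*(9)*conj(1) + 1*(1 + 3*exp(-2*I*pi/5) + 3*exp(-4*I*pi/5) + 2*exp(4*I*pi/5))*conj(exp(2*I*pi/5)) + 1*(1 + 2*exp(-2*I*pi/5) + 3*exp(-4*I*pi/5) + 3*exp(2*I*pi/5))*conj(exp(4*I*pi/5)) + 1*(1 + 3*exp(-2*I*pi/5) + 3*exp(4*I*pi/5) + 2*exp(2*I*pi/5))*conj(exp(-4*I*pi/5)) + 1*(1 + 2*exp(-4*I*pi/5) + 3*exp(4*I*pi/5) + 3*exp(2*I*pi/5))*conj(exp(-2*I*pi/5))]
      = (1/5)[(9) + (3*exp(-4*I*pi/5) + exp(-2*I*pi/5) + 3*exp(4*I*pi/5) + 2*exp(2*I*pi/5)) + (3*exp(-2*I*pi/5) + exp(-4*I*pi/5) + 2*exp(4*I*pi/5) + 3*exp(2*I*pi/5)) + (3*exp(-2*I*pi/5) + 2*exp(-4*I*pi/5) + exp(4*I*pi/5) + 3*exp(2*I*pi/5)) + (2*exp(-2*I*pi/5) + 3*exp(-4*I*pi/5) + exp(2*I*pi/5) + 3*exp(4*I*pi/5))] = 0/5 = 0
  <chi_rho, chi_2> = (1/5)[1*(9)*conj(1) + 1*(1 + 3*exp(-2*I*pi/5) + 3*exp(-4*I*pi/5) + 2*exp(4*I*pi/5))*conj(exp(4*I*pi/5)) + 1*(1 + 2*exp(-2*I*pi/5) + 3*exp(-4*I*pi/5) + 3*exp(2*I*pi/5))*conj(exp(-2*I*pi/5)) + 1*(1 + 3*exp(-2*I*pi/5) + 3*exp(4*I*pi/5) + 2*exp(2*I*pi/5))*conj(exp(2*I*pi/5)) + 1*(1 + 2*exp(-4*I*pi/5) + 3*exp(4*I*pi/5) + 3*exp(2*I*pi/5))*conj(exp(-4*I*pi/5))]
      = (1/5)[(9) + (2 + exp(-4*I*pi/5) + 3*exp(4*I*pi/5) + 3*exp(2*I*pi/5)) + (2 + 3*exp(-2*I*pi/5) + exp(2*I*pi/5) + 3*exp(4*I*pi/5)) + (2 + 3*exp(-4*I*pi/5) + exp(-2*I*pi/5) + 3*exp(2*I*pi/5)) + (2 + 3*exp(-2*I*pi/5) + 3*exp(-4*I*pi/5) + exp(4*I*pi/5))] = 10/5 = 2
  <chi_rho, chi_3> = (1/5)[1*(9)*conj(1) + 1*(1 + 3*exp(-2*I*pi/5) + 3*exp(-4*I*pi/5) + 2*exp(4*I*pi/5))*conj(exp(-4*I*pi/5)) + 1*(1 + 2*exp(-2*I*pi/5) + 3*exp(-4*I*pi/5) + 3*exp(2*I*pi/5))*conj(exp(2*I*pi/5)) + 1*(1 + 3*exp(-2*I*pi/5) + 3*exp(4*I*pi/5) + 2*exp(2*I*pi/5))*conj(exp(-2*I*pi/5)) + 1*(1 + 2*exp(-4*I*pi/5) + 3*exp(4*I*pi/5) + 3*exp(2*I*pi/5))*conj(exp(4*I*pi/5))]
      = (1/5)[(9) + (3 + 2*exp(-2*I*pi/5) + exp(4*I*pi/5) + 3*exp(2*I*pi/5)) + (3 + 2*exp(-4*I*pi/5) + exp(-2*I*pi/5) + 3*exp(4*I*pi/5)) + (3 + 3*exp(-4*I*pi/5) + exp(2*I*pi/5) + 2*exp(4*I*pi/5)) + (3 + 3*exp(-2*I*pi/5) + exp(-4*I*pi/5) + 2*exp(2*I*pi/5))] = 15/5 = 3
  <chi_rho, chi_4> = (1/5)[1*(9)*conj(1) + 1*(1 + 3*exp(-2*I*pi/5) + 3*exp(-4*I*pi/5) + 2*exp(4*I*pi/5))*conj(exp(-2*I*pi/5)) + 1*(1 + 2*exp(-2*I*pi/5) + 3*exp(-4*I*pi/5) + 3*exp(2*I*pi/5))*conj(exp(-4*I*pi/5)) + 1*(1 + 3*exp(-2*I*pi/5) + 3*exp(4*I*pi/5) + 2*exp(2*I*pi/5))*conj(exp(4*I*pi/5)) + 1*(1 + 2*exp(-4*I*pi/5) + 3*exp(4*I*pi/5) + 3*exp(2*I*pi/5))*conj(exp(2*I*pi/5))]
      = (1/5)[(9) + (3 + 3*exp(-2*I*pi/5) + 2*exp(-4*I*pi/5) + exp(2*I*pi/5)) + (3 + 3*exp(-4*I*pi/5) + exp(4*I*pi/5) + 2*exp(2*I*pi/5)) + (3 + 2*exp(-2*I*pi/5) + exp(-4*I*pi/5) + 3*exp(4*I*pi/5)) + (3 + exp(-2*I*pi/5) + 2*exp(4*I*pi/5) + 3*exp(2*I*pi/5))] = 15/5 = 3
(Exp terms are combined using exp(i*s)*conj(exp(i*t)) = exp(i*(s-t)), and sums of them are collapsed using the identity that for every m > 1 the m distinct m-th roots of unity sum to 0, e.g. 1 + exp(2*I*pi/3) + exp(-2*I*pi/3) = 0.)
Dimension check: dim(rho) = sum (mult * dim) = 1*1 + 0*1 + 2*1 + 3*1 + 3*1 = 9 = chi_rho(e) = 9.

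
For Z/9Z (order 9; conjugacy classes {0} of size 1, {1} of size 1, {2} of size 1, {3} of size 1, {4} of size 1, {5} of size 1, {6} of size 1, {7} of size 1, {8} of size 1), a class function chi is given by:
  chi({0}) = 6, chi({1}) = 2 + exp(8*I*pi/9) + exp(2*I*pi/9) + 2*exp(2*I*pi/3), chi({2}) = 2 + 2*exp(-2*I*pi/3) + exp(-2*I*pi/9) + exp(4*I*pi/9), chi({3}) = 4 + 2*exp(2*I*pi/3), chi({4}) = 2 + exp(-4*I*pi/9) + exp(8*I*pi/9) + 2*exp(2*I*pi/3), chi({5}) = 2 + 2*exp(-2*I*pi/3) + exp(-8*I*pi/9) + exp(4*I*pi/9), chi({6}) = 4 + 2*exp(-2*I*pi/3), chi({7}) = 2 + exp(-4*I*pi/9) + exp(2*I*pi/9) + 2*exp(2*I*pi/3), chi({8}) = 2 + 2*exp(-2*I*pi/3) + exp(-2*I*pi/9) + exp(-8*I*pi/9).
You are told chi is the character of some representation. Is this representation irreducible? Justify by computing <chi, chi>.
Not irreducible (reducible): <chi, chi> = 10 > 1.

Explanation: <chi, chi> = (1/|G|) sum_C |C| * |chi(C)|^2 = (1/9)[1*|6|^2 + 1*|2 + exp(8*I*pi/9) + exp(2*I*pi/9) + 2*exp(2*I*pi/3)|^2 + 1*|2 + 2*exp(-2*I*pi/3) + exp(-2*I*pi/9) + exp(4*I*pi/9)|^2 + 1*|4 + 2*exp(2*I*pi/3)|^2 + 1*|2 + exp(-4*I*pi/9) + exp(8*I*pi/9) + 2*exp(2*I*pi/3)|^2 + 1*|2 + 2*exp(-2*I*pi/3) + exp(-8*I*pi/9) + exp(4*I*pi/9)|^2 + 1*|4 + 2*exp(-2*I*pi/3)|^2 + 1*|2 + exp(-4*I*pi/9) + exp(2*I*pi/9) + 2*exp(2*I*pi/3)|^2 + 1*|2 + 2*exp(-2*I*pi/3) + exp(-2*I*pi/9) + exp(-8*I*pi/9)|^2]
  = (1/9)[(36) + (10 + 5*exp(-2*I*pi/3) + 4*exp(-2*I*pi/9) + 2*exp(-4*I*pi/9) + 2*exp(-8*I*pi/9) + 2*exp(8*I*pi/9) + 2*exp(4*I*pi/9) + 4*exp(2*I*pi/9) + 5*exp(2*I*pi/3)) + (10 + 5*exp(-2*I*pi/3) + 4*exp(-4*I*pi/9) + 2*exp(-2*I*pi/9) + 2*exp(-8*I*pi/9) + 2*exp(8*I*pi/9) + 2*exp(2*I*pi/9) + 4*exp(4*I*pi/9) + 5*exp(2*I*pi/3)) + (12) + (10 + 5*exp(-2*I*pi/3) + 2*exp(-4*I*pi/9) + 4*exp(-8*I*pi/9) + 2*exp(-2*I*pi/9) + 2*exp(2*I*pi/9) + 4*exp(8*I*pi/9) + 2*exp(4*I*pi/9) + 5*exp(2*I*pi/3)) + (10 + 5*exp(-2*I*pi/3) + 2*exp(-4*I*pi/9) + 4*exp(-8*I*pi/9) + 2*exp(-2*I*pi/9) + 2*exp(2*I*pi/9) + 4*exp(8*I*pi/9) + 2*exp(4*I*pi/9) + 5*exp(2*I*pi/3)) + (12) + (10 + 5*exp(-2*I*pi/3) + 4*exp(-4*I*pi/9) + 2*exp(-2*I*pi/9) + 2*exp(-8*I*pi/9) + 2*exp(8*I*pi/9) + 2*exp(2*I*pi/9) + 4*exp(4*I*pi/9) + 5*exp(2*I*pi/3)) + (10 + 5*exp(-2*I*pi/3) + 4*exp(-2*I*pi/9) + 2*exp(-4*I*pi/9) + 2*exp(-8*I*pi/9) + 2*exp(8*I*pi/9) + 2*exp(4*I*pi/9) + 4*exp(2*I*pi/9) + 5*exp(2*I*pi/3))] = 90/9 = 10.
(Exp terms are combined using exp(i*s)*conj(exp(i*t)) = exp(i*(s-t)), and sums of them are collapsed using the identity that for every m > 1 the m distinct m-th roots of unity sum to 0, e.g. 1 + exp(2*I*pi/3) + exp(-2*I*pi/3) = 0.)
A character is irreducible iff <chi, chi> = 1, so this representation is reducible.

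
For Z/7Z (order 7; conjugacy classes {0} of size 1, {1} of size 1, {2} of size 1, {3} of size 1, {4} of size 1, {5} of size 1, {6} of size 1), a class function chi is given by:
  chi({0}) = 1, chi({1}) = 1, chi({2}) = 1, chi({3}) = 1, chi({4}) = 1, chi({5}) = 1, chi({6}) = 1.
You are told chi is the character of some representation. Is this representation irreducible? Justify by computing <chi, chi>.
Irreducible: <chi, chi> = 1.

Why: <chi, chi> = (1/|G|) sum_C |C| * |chi(C)|^2 = (1/7)[1*|1|^2 + 1*|1|^2 + 1*|1|^2 + 1*|1|^2 + 1*|1|^2 + 1*|1|^2 + 1*|1|^2]
  = (1/7)[(1) + (1) + (1) + (1) + (1) + (1) + (1)] = 7/7 = 1.
(Exp terms are combined using exp(i*s)*conj(exp(i*t)) = exp(i*(s-t)), and sums of them are collapsed using the identity that for every m > 1 the m distinct m-th roots of unity sum to 0, e.g. 1 + exp(2*I*pi/3) + exp(-2*I*pi/3) = 0.)
A character is irreducible iff <chi, chi> = 1, so this representation is irreducible.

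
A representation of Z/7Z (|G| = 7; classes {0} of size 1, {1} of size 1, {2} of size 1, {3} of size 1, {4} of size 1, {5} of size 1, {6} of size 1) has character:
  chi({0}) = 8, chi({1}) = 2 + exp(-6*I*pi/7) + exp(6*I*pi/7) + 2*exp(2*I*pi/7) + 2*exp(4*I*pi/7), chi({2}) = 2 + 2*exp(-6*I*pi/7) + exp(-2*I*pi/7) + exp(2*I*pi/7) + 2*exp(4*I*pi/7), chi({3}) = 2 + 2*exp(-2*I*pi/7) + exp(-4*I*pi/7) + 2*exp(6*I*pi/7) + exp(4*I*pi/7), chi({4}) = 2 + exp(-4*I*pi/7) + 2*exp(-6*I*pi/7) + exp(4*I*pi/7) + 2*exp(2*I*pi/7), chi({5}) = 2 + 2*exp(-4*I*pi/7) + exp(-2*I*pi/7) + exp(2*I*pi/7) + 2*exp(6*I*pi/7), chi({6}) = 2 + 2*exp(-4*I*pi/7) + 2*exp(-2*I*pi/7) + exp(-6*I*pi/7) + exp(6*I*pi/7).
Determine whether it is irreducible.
Not irreducible (reducible): <chi, chi> = 14 > 1.

Details: <chi, chi> = (1/|G|) sum_C |C| * |chi(C)|^2 = (1/7)[1*|8|^2 + 1*|2 + exp(-6*I*pi/7) + exp(6*I*pi/7) + 2*exp(2*I*pi/7) + 2*exp(4*I*pi/7)|^2 + 1*|2 + 2*exp(-6*I*pi/7) + exp(-2*I*pi/7) + exp(2*I*pi/7) + 2*exp(4*I*pi/7)|^2 + 1*|2 + 2*exp(-2*I*pi/7) + exp(-4*I*pi/7) + 2*exp(6*I*pi/7) + exp(4*I*pi/7)|^2 + 1*|2 + exp(-4*I*pi/7) + 2*exp(-6*I*pi/7) + exp(4*I*pi/7) + 2*exp(2*I*pi/7)|^2 + 1*|2 + 2*exp(-4*I*pi/7) + exp(-2*I*pi/7) + exp(2*I*pi/7) + 2*exp(6*I*pi/7)|^2 + 1*|2 + 2*exp(-4*I*pi/7) + 2*exp(-2*I*pi/7) + exp(-6*I*pi/7) + exp(6*I*pi/7)|^2]
  = (1/7)[(64) + (14 + 11*exp(-2*I*pi/7) + 8*exp(-4*I*pi/7) + 6*exp(-6*I*pi/7) + 6*exp(6*I*pi/7) + 8*exp(4*I*pi/7) + 11*exp(2*I*pi/7)) + (14 + 11*exp(-4*I*pi/7) + 6*exp(-2*I*pi/7) + 8*exp(-6*I*pi/7) + 8*exp(6*I*pi/7) + 6*exp(2*I*pi/7) + 11*exp(4*I*pi/7)) + (14 + 8*exp(-2*I*pi/7) + 6*exp(-4*I*pi/7) + 11*exp(-6*I*pi/7) + 11*exp(6*I*pi/7) + 6*exp(4*I*pi/7) + 8*exp(2*I*pi/7)) + (14 + 8*exp(-2*I*pi/7) + 6*exp(-4*I*pi/7) + 11*exp(-6*I*pi/7) + 11*exp(6*I*pi/7) + 6*exp(4*I*pi/7) + 8*exp(2*I*pi/7)) + (14 + 11*exp(-4*I*pi/7) + 6*exp(-2*I*pi/7) + 8*exp(-6*I*pi/7) + 8*exp(6*I*pi/7) + 6*exp(2*I*pi/7) + 11*exp(4*I*pi/7)) + (14 + 11*exp(-2*I*pi/7) + 8*exp(-4*I*pi/7) + 6*exp(-6*I*pi/7) + 6*exp(6*I*pi/7) + 8*exp(4*I*pi/7) + 11*exp(2*I*pi/7))] = 98/7 = 14.
(Exp terms are combined using exp(i*s)*conj(exp(i*t)) = exp(i*(s-t)), and sums of them are collapsed using the identity that for every m > 1 the m distinct m-th roots of unity sum to 0, e.g. 1 + exp(2*I*pi/3) + exp(-2*I*pi/3) = 0.)
A character is irreducible iff <chi, chi> = 1, so this representation is reducible.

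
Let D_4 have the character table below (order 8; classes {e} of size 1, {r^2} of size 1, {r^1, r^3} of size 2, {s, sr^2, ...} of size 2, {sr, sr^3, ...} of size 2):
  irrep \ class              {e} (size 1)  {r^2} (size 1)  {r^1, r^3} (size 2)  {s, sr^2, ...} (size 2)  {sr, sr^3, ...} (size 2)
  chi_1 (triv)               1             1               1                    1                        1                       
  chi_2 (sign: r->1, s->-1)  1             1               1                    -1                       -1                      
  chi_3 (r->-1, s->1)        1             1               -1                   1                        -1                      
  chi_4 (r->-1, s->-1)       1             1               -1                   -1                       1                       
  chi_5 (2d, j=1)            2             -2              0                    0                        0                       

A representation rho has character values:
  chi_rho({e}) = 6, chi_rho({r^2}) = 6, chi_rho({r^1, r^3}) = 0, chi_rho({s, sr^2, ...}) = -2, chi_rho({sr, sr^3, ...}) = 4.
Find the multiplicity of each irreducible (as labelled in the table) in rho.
Multiplicities: chi_1: 2, chi_2: 1, chi_3: 0, chi_4: 3, chi_5: 0.

Justification: Use <chi_rho, chi> = (1/|G|) sum_C |C| * chi_rho(C) * conj(chi(C)) with |G| = 8 for each irreducible chi in the table:
  <chi_rho, chi_1> = (1/8)[1*(6)*conj(1) + 1*(6)*conj(1) + 2*(0)*conj(1) + 2*(-2)*conj(1) + 2*(4)*conj(1)]
      = (1/8)[(6) + (6) + (0) + (-4) + (8)] = 16/8 = 2
  <chi_rho, chi_2> = (1/8)[1*(6)*conj(1) + 1*(6)*conj(1) + 2*(0)*conj(1) + 2*(-2)*conj(-1) + 2*(4)*conj(-1)]
      = (1/8)[(6) + (6) + (0) + (4) + (-8)] = 8/8 = 1
  <chi_rho, chi_3> = (1/8)[1*(6)*conj(1) + 1*(6)*conj(1) + 2*(0)*conj(-1) + 2*(-2)*conj(1) + 2*(4)*conj(-1)]
      = (1/8)[(6) + (6) + (0) + (-4) + (-8)] = 0/8 = 0
  <chi_rho, chi_4> = (1/8)[1*(6)*conj(1) + 1*(6)*conj(1) + 2*(0)*conj(-1) + 2*(-2)*conj(-1) + 2*(4)*conj(1)]
      = (1/8)[(6) + (6) + (0) + (4) + (8)] = 24/8 = 3
  <chi_rho, chi_5> = (1/8)[1*(6)*conj(2) + 1*(6)*conj(-2) + 2*(0)*conj(0) + 2*(-2)*conj(0) + 2*(4)*conj(0)]
      = (1/8)[(12) + (-12) + (0) + (0) + (0)] = 0/8 = 0
Dimension check: dim(rho) = sum (mult * dim) = 2*1 + 1*1 + 0*1 + 3*1 + 0*2 = 6 = chi_rho(e) = 6.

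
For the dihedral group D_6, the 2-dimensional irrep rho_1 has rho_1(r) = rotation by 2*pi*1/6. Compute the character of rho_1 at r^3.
chi_{rho_1}(r^3) = 2*cos(2*pi*1*3/6) = -2

Details: rho_1(r^3) is rotation by angle 2*pi*1*3/6, whose trace is 2*cos(2*pi*1*3/6) = -2.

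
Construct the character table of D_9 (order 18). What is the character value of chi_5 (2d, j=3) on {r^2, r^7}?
Conjugacy classes: {e} of size 1, {r^1, r^8} of size 2, {r^2, r^7} of size 2, {r^3, r^6} of size 2, {r^4, r^5} of size 2, {s, sr, ..., sr^8} of size 9.
Character table:
  irrep \ class              {e} (size 1)  {r^1, r^8} (size 2)  {r^2, r^7} (size 2)  {r^3, r^6} (size 2)  {r^4, r^5} (size 2)  {s, sr, ..., sr^8} (size 9)
  chi_1 (triv)               1             1                    1                    1                    1                    1                          
  chi_2 (sign: r->1, s->-1)  1             1                    1                    1                    1                    -1                         
  chi_3 (2d, j=1)            2             2*cos(2*pi/9)        2*cos(4*pi/9)        -1                   -2*cos(pi/9)         0                          
  chi_4 (2d, j=2)            2             2*cos(4*pi/9)        -2*cos(pi/9)         -1                   2*cos(2*pi/9)        0                          
  chi_5 (2d, j=3)            2             -1                   -1                   2                    -1                   0                          
  chi_6 (2d, j=4)            2             -2*cos(pi/9)         2*cos(2*pi/9)        -1                   2*cos(4*pi/9)        0                          

Spot check: chi_5 (2d, j=3) on {r^2, r^7} = -1.

Argument: D_9 has order 2*9 = 18 with 6 conjugacy classes, hence 6 irreducibles. Sum of squared dims 1 + 1 + 4 + 4 + 4 + 4 = 18 = |G|. Linear characters come from the abelianisation; the 2-dimensional irreps have character r^k -> 2*cos(2*pi*j*k/9), reflections -> 0.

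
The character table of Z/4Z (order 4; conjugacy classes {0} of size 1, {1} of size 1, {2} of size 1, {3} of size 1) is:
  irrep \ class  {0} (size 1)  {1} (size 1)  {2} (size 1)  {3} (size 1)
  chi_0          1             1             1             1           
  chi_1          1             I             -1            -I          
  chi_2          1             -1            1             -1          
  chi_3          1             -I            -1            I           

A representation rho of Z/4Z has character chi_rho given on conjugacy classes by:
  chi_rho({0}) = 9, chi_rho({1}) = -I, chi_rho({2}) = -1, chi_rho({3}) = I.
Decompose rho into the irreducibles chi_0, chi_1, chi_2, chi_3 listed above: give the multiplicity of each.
Multiplicities: chi_0: 2, chi_1: 2, chi_2: 2, chi_3: 3.

Justification: Use <chi_rho, chi> = (1/|G|) sum_C |C| * chi_rho(C) * conj(chi(C)) with |G| = 4 for each irreducible chi in the table:
  <chi_rho, chi_0> = (1/4)[1*(9)*conj(1) + 1*(-I)*conj(1) + 1*(-1)*conj(1) + 1*(I)*conj(1)]
      = (1/4)[(9) + (-I) + (-1) + (I)] = 8/4 = 2
  <chi_rho, chi_1> = (1/4)[1*(9)*conj(1) + 1*(-I)*conj(I) + 1*(-1)*conj(-1) + 1*(I)*conj(-I)]
      = (1/4)[(9) + (-1) + (1) + (-1)] = 8/4 = 2
  <chi_rho, chi_2> = (1/4)[1*(9)*conj(1) + 1*(-I)*conj(-1) + 1*(-1)*conj(1) + 1*(I)*conj(-1)]
      = (1/4)[(9) + (I) + (-1) + (-I)] = 8/4 = 2
  <chi_rho, chi_3> = (1/4)[1*(9)*conj(1) + 1*(-I)*conj(-I) + 1*(-1)*conj(-1) + 1*(I)*conj(I)]
      = (1/4)[(9) + (1) + (1) + (1)] = 12/4 = 3
(Exp terms are combined using exp(i*s)*conj(exp(i*t)) = exp(i*(s-t)), and sums of them are collapsed using the identity that for every m > 1 the m distinct m-th roots of unity sum to 0, e.g. 1 + exp(2*I*pi/3) + exp(-2*I*pi/3) = 0.)
Dimension check: dim(rho) = sum (mult * dim) = 2*1 + 2*1 + 2*1 + 3*1 = 9 = chi_rho(e) = 9.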